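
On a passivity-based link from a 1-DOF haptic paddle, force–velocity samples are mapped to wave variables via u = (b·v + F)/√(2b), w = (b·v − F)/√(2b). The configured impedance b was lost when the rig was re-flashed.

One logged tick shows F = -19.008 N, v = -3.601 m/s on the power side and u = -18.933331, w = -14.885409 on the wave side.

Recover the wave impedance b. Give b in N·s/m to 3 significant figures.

u + w = -33.818740;  u + w = √(2b)·v, so √(2b) = -33.818740/(-3.601) = 9.391486.
b = (√(2b))²/2 = 88.200004/2 = 44.100002.
(Check via u − w = 2F/√(2b): u − w = -4.047922, 2F/√(2b) = -4.047922.)

b = 44.1 N·s/m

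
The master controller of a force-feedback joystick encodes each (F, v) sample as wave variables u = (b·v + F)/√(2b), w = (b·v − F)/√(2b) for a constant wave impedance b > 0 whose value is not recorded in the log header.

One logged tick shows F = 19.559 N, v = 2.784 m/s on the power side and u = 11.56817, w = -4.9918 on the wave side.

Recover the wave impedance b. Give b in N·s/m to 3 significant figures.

b = 2.79 N·s/m

u + w = 6.57637;  u + w = √(2b)·v, so √(2b) = 6.57637/2.784 = 2.36220.
b = (√(2b))²/2 = 5.58000/2 = 2.79000.
(Check via u − w = 2F/√(2b): u − w = 16.55997, 2F/√(2b) = 16.55997.)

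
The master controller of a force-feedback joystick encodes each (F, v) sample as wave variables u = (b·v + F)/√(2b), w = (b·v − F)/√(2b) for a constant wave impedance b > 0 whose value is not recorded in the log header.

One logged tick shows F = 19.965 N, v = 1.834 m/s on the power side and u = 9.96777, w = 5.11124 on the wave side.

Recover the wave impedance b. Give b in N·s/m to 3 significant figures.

b = 33.8 N·s/m

u + w = 15.0790;  u + w = √(2b)·v, so √(2b) = 15.0790/1.834 = 8.2219.
b = (√(2b))²/2 = 67.6000/2 = 33.8000.
(Check via u − w = 2F/√(2b): u − w = 4.8565, 2F/√(2b) = 4.8565.)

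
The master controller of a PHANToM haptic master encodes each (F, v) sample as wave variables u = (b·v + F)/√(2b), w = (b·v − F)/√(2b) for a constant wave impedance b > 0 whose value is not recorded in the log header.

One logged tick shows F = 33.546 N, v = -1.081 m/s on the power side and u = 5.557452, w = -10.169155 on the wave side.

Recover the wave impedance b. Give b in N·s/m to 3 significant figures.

u + w = -4.611703;  u + w = √(2b)·v, so √(2b) = -4.611703/(-1.081) = 4.266145.
b = (√(2b))²/2 = 18.199995/2 = 9.099998.
(Check via u − w = 2F/√(2b): u − w = 15.726607, 2F/√(2b) = 15.726609.)

b = 9.1 N·s/m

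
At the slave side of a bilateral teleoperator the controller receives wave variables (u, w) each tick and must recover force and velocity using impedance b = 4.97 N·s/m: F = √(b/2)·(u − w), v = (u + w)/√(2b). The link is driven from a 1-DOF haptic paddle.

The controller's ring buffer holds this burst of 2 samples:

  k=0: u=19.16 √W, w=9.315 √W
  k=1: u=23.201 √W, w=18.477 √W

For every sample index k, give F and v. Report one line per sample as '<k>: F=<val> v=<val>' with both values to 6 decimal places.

0: F=15.519543 v=9.031722
1: F=7.446858 v=13.219459

k=0: u−w=9.845000, u+w=28.475000; √(b/2)=1.576388, √(2b)=3.152777; F=1.576388×9.845=15.519543, v=28.475000/3.152777=9.031722
k=1: u−w=4.724000, u+w=41.678000; √(b/2)=1.576388, √(2b)=3.152777; F=1.576388×4.724=7.446858, v=41.678000/3.152777=13.219459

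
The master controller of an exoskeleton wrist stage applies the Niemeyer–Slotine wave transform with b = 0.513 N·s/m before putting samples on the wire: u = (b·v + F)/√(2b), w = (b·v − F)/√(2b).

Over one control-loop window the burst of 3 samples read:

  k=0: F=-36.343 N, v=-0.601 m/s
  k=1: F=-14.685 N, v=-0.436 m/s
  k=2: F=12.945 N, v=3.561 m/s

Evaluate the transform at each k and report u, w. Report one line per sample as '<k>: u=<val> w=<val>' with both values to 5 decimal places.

k=0: b·v=0.513×(-0.601)=-0.30831; √(2b)=1.01292; u=(-0.30831+(-36.343))/1.01292=-36.18394, w=(-0.30831−(-36.343))/1.01292=35.57518
k=1: b·v=0.513×(-0.436)=-0.22367; √(2b)=1.01292; u=(-0.22367+(-14.685))/1.01292=-14.71855, w=(-0.22367−(-14.685))/1.01292=14.27692
k=2: b·v=0.513×3.561=1.82679; √(2b)=1.01292; u=(1.82679+12.945)/1.01292=14.58343, w=(1.82679−12.945)/1.01292=-10.97643

0: u=-36.18394 w=35.57518
1: u=-14.71855 w=14.27692
2: u=14.58343 w=-10.97643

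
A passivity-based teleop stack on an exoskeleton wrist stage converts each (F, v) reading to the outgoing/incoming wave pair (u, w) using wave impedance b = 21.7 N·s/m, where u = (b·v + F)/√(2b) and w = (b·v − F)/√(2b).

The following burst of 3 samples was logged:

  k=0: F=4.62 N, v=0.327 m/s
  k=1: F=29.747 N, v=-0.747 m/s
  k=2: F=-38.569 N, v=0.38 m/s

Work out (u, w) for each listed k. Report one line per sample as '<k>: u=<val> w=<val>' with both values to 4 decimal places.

k=0: b·v=21.7×0.327=7.0959; √(2b)=6.5879; u=(7.0959+4.62)/6.5879=1.7784, w=(7.0959−4.62)/6.5879=0.3758
k=1: b·v=21.7×(-0.747)=-16.2099; √(2b)=6.5879; u=(-16.2099+29.747)/6.5879=2.0549, w=(-16.2099−29.747)/6.5879=-6.9760
k=2: b·v=21.7×0.38=8.2460; √(2b)=6.5879; u=(8.2460+(-38.569))/6.5879=-4.6029, w=(8.2460−(-38.569))/6.5879=7.1062

0: u=1.7784 w=0.3758
1: u=2.0549 w=-6.9760
2: u=-4.6029 w=7.1062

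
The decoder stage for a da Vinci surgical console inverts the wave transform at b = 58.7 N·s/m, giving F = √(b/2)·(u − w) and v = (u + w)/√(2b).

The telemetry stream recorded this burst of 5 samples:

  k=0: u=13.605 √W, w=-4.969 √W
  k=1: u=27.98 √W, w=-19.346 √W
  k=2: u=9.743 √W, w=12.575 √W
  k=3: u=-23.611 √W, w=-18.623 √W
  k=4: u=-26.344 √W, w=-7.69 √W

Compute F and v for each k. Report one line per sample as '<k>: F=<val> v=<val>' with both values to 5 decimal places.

k=0: u−w=18.57400, u+w=8.63600; √(b/2)=5.41756, √(2b)=10.83513; F=5.41756×18.574=100.62583, v=8.63600/10.83513=0.79704
k=1: u−w=47.32600, u+w=8.63400; √(b/2)=5.41756, √(2b)=10.83513; F=5.41756×47.326=256.39164, v=8.63400/10.83513=0.79685
k=2: u−w=-2.83200, u+w=22.31800; √(b/2)=5.41756, √(2b)=10.83513; F=5.41756×(-2.832)=-15.34254, v=22.31800/10.83513=2.05978
k=3: u−w=-4.98800, u+w=-42.23400; √(b/2)=5.41756, √(2b)=10.83513; F=5.41756×(-4.988)=-27.02281, v=-42.23400/10.83513=-3.89788
k=4: u−w=-18.65400, u+w=-34.03400; √(b/2)=5.41756, √(2b)=10.83513; F=5.41756×(-18.654)=-101.05924, v=-34.03400/10.83513=-3.14108

0: F=100.62583 v=0.79704
1: F=256.39164 v=0.79685
2: F=-15.34254 v=2.05978
3: F=-27.02281 v=-3.89788
4: F=-101.05924 v=-3.14108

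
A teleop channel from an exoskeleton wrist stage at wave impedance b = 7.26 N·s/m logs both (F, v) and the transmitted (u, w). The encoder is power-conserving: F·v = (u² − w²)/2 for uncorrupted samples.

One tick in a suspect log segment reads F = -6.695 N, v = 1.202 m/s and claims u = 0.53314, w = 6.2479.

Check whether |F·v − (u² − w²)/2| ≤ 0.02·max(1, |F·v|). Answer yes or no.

F·v = (-6.695)×1.202 = -8.0474 W.
(u² − w²)/2 = (0.2842 − 39.0363)/2 = -19.3760 W.
|Δ| = 11.3286;  2% of max(1, |F·v|) = 0.1609.

no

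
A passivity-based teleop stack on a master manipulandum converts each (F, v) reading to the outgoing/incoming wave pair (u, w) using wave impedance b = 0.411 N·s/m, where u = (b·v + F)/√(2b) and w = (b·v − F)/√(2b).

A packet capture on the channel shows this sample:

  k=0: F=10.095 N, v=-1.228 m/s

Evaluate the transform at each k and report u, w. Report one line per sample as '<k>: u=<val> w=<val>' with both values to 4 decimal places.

k=0: b·v=0.411×(-1.228)=-0.5047; √(2b)=0.9066; u=(-0.5047+10.095)/0.9066=10.5778, w=(-0.5047−10.095)/0.9066=-11.6912

0: u=10.5778 w=-11.6912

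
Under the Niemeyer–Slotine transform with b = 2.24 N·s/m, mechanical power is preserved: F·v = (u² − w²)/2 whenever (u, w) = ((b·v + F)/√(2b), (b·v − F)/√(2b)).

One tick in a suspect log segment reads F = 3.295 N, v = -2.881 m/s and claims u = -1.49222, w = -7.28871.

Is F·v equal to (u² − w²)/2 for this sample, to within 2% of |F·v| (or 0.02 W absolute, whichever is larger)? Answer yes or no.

F·v = 3.295×(-2.881) = -9.49289 W.
(u² − w²)/2 = (2.22672 − 53.12529)/2 = -25.44929 W.
|Δ| = 15.95639;  2% of max(1, |F·v|) = 0.18986.

no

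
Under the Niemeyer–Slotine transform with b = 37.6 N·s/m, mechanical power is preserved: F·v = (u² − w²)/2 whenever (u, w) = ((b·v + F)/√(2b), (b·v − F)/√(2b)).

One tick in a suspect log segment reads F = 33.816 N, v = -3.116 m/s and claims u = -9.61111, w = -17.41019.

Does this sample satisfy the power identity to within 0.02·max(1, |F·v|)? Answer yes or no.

yes

F·v = 33.816×(-3.116) = -105.3707 W.
(u² − w²)/2 = (92.3734 − 303.1147)/2 = -105.3706 W.
|Δ| = 0.0000;  2% of max(1, |F·v|) = 2.1074.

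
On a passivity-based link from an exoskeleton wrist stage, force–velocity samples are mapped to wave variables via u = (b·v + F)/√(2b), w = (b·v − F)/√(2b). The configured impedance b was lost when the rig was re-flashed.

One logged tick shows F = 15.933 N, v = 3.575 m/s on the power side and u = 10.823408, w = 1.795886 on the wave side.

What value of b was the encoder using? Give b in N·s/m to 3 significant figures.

b = 6.23 N·s/m

u + w = 12.619294;  u + w = √(2b)·v, so √(2b) = 12.619294/3.575 = 3.529872.
b = (√(2b))²/2 = 12.459999/2 = 6.230000.
(Check via u − w = 2F/√(2b): u − w = 9.027522, 2F/√(2b) = 9.027522.)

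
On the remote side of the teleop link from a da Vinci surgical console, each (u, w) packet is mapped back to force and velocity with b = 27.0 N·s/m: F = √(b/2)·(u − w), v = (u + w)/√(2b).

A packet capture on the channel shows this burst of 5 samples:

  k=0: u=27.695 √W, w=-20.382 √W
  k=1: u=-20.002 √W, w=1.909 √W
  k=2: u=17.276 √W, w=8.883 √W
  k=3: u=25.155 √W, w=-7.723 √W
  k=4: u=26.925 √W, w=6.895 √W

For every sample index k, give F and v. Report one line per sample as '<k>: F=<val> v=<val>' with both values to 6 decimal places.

k=0: u−w=48.077000, u+w=7.313000; √(b/2)=3.674235, √(2b)=7.348469; F=3.674235×48.077=176.646178, v=7.313000/7.348469=0.995173
k=1: u−w=-21.911000, u+w=-18.093000; √(b/2)=3.674235, √(2b)=7.348469; F=3.674235×(-21.911)=-80.506155, v=-18.093000/7.348469=-2.462145
k=2: u−w=8.393000, u+w=26.159000; √(b/2)=3.674235, √(2b)=7.348469; F=3.674235×8.393=30.837851, v=26.159000/7.348469=3.559789
k=3: u−w=32.878000, u+w=17.432000; √(b/2)=3.674235, √(2b)=7.348469; F=3.674235×32.878=120.801486, v=17.432000/7.348469=2.372195
k=4: u−w=20.030000, u+w=33.820000; √(b/2)=3.674235, √(2b)=7.348469; F=3.674235×20.03=73.594919, v=33.820000/7.348469=4.602319

0: F=176.646178 v=0.995173
1: F=-80.506155 v=-2.462145
2: F=30.837851 v=3.559789
3: F=120.801486 v=2.372195
4: F=73.594919 v=4.602319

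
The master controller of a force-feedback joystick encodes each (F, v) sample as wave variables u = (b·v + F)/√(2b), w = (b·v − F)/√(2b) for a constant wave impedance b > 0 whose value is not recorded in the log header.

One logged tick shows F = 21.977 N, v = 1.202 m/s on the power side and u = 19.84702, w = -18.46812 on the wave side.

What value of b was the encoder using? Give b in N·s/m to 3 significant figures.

b = 0.658 N·s/m

u + w = 1.37890;  u + w = √(2b)·v, so √(2b) = 1.37890/1.202 = 1.14717.
b = (√(2b))²/2 = 1.31600/2 = 0.65800.
(Check via u − w = 2F/√(2b): u − w = 38.31514, 2F/√(2b) = 38.31511.)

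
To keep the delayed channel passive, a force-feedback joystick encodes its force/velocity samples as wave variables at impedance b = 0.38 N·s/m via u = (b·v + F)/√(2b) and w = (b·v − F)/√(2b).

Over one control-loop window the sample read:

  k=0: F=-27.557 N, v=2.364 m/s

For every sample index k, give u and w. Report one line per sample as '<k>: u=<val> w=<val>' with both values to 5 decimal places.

k=0: b·v=0.38×2.364=0.89832; √(2b)=0.87178; u=(0.89832+(-27.557))/0.87178=-30.57960, w=(0.89832−(-27.557))/0.87178=32.64049

0: u=-30.57960 w=32.64049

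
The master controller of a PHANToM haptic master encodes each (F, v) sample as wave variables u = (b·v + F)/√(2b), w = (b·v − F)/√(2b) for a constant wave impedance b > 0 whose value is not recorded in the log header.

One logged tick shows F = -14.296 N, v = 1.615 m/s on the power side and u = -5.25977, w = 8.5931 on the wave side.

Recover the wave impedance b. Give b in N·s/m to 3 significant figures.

u + w = 3.33333;  u + w = √(2b)·v, so √(2b) = 3.33333/1.615 = 2.06398.
b = (√(2b))²/2 = 4.26002/2 = 2.13001.
(Check via u − w = 2F/√(2b): u − w = -13.85287, 2F/√(2b) = -13.85284.)

b = 2.13 N·s/m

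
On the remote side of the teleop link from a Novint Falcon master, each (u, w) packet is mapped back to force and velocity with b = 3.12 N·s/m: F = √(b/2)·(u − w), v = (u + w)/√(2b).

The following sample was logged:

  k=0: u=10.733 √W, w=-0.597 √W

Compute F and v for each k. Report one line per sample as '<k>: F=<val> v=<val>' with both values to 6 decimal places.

0: F=14.151165 v=4.057647

k=0: u−w=11.330000, u+w=10.136000; √(b/2)=1.249000, √(2b)=2.497999; F=1.249000×11.33=14.151165, v=10.136000/2.497999=4.057647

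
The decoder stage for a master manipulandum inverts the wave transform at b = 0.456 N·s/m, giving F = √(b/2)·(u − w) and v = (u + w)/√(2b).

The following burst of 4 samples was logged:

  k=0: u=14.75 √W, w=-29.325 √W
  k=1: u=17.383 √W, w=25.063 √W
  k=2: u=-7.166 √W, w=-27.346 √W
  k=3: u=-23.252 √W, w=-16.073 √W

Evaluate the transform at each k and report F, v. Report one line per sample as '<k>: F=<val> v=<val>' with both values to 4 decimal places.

k=0: u−w=44.0750, u+w=-14.5750; √(b/2)=0.4775, √(2b)=0.9550; F=0.4775×44.075=21.0455, v=-14.5750/0.9550=-15.2620
k=1: u−w=-7.6800, u+w=42.4460; √(b/2)=0.4775, √(2b)=0.9550; F=0.4775×(-7.68)=-3.6671, v=42.4460/0.9550=44.4467
k=2: u−w=20.1800, u+w=-34.5120; √(b/2)=0.4775, √(2b)=0.9550; F=0.4775×20.18=9.6358, v=-34.5120/0.9550=-36.1387
k=3: u−w=-7.1790, u+w=-39.3250; √(b/2)=0.4775, √(2b)=0.9550; F=0.4775×(-7.179)=-3.4279, v=-39.3250/0.9550=-41.1786

0: F=21.0455 v=-15.2620
1: F=-3.6671 v=44.4467
2: F=9.6358 v=-36.1387
3: F=-3.4279 v=-41.1786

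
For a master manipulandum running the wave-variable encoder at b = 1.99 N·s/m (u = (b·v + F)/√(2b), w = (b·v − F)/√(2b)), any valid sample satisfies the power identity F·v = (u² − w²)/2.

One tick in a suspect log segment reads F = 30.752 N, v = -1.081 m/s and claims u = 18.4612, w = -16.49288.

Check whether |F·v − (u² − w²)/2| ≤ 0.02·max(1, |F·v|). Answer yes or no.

no

F·v = 30.752×(-1.081) = -33.24291 W.
(u² − w²)/2 = (340.81591 − 272.01509)/2 = 34.40041 W.
|Δ| = 67.64332;  2% of max(1, |F·v|) = 0.66486.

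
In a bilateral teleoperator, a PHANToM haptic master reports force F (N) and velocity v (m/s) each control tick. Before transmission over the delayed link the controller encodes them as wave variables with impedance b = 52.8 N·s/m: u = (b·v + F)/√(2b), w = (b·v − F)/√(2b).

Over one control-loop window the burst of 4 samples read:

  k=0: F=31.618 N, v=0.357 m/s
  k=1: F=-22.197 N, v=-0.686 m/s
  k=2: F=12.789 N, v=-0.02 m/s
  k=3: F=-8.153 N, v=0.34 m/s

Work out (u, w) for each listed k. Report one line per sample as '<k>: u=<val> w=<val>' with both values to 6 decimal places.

k=0: b·v=52.8×0.357=18.849600; √(2b)=10.276186; u=(18.849600+31.618)/10.276186=4.911122, w=(18.849600−31.618)/10.276186=-1.242523
k=1: b·v=52.8×(-0.686)=-36.220800; √(2b)=10.276186; u=(-36.220800+(-22.197))/10.276186=-5.684774, w=(-36.220800−(-22.197))/10.276186=-1.364689
k=2: b·v=52.8×(-0.02)=-1.056000; √(2b)=10.276186; u=(-1.056000+12.789)/10.276186=1.141766, w=(-1.056000−12.789)/10.276186=-1.347290
k=3: b·v=52.8×0.34=17.952000; √(2b)=10.276186; u=(17.952000+(-8.153))/10.276186=0.953564, w=(17.952000−(-8.153))/10.276186=2.540339

0: u=4.911122 w=-1.242523
1: u=-5.684774 w=-1.364689
2: u=1.141766 w=-1.347290
3: u=0.953564 w=2.540339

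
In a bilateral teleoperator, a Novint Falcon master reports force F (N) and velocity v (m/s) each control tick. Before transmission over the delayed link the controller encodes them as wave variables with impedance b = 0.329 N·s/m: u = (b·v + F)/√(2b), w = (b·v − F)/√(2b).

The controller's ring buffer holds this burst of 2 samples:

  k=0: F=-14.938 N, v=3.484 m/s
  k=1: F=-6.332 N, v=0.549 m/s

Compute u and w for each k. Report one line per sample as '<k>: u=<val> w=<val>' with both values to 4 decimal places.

0: u=-17.0023 w=19.8284
1: u=-7.5833 w=8.0287

k=0: b·v=0.329×3.484=1.1462; √(2b)=0.8112; u=(1.1462+(-14.938))/0.8112=-17.0023, w=(1.1462−(-14.938))/0.8112=19.8284
k=1: b·v=0.329×0.549=0.1806; √(2b)=0.8112; u=(0.1806+(-6.332))/0.8112=-7.5833, w=(0.1806−(-6.332))/0.8112=8.0287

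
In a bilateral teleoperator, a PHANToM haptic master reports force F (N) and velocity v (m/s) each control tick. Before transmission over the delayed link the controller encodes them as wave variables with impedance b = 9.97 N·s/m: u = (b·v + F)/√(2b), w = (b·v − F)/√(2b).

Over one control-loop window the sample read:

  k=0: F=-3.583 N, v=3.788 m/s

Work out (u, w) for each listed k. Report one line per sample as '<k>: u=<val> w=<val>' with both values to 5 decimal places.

0: u=7.65512 w=9.25990

k=0: b·v=9.97×3.788=37.76636; √(2b)=4.46542; u=(37.76636+(-3.583))/4.46542=7.65512, w=(37.76636−(-3.583))/4.46542=9.25990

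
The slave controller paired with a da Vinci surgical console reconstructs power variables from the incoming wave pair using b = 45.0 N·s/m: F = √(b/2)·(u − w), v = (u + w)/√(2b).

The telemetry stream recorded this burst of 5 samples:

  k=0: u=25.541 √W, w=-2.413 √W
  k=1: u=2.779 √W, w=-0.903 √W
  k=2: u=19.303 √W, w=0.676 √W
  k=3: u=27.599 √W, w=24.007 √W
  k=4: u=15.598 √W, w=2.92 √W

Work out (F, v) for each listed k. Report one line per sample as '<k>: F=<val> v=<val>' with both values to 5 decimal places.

k=0: u−w=27.95400, u+w=23.12800; √(b/2)=4.74342, √(2b)=9.48683; F=4.74342×27.954=132.59746, v=23.12800/9.48683=2.43791
k=1: u−w=3.68200, u+w=1.87600; √(b/2)=4.74342, √(2b)=9.48683; F=4.74342×3.682=17.46526, v=1.87600/9.48683=0.19775
k=2: u−w=18.62700, u+w=19.97900; √(b/2)=4.74342, √(2b)=9.48683; F=4.74342×18.627=88.35562, v=19.97900/9.48683=2.10597
k=3: u−w=3.59200, u+w=51.60600; √(b/2)=4.74342, √(2b)=9.48683; F=4.74342×3.592=17.03835, v=51.60600/9.48683=5.43975
k=4: u−w=12.67800, u+w=18.51800; √(b/2)=4.74342, √(2b)=9.48683; F=4.74342×12.678=60.13703, v=18.51800/9.48683=1.95197

0: F=132.59746 v=2.43791
1: F=17.46526 v=0.19775
2: F=88.35562 v=2.10597
3: F=17.03835 v=5.43975
4: F=60.13703 v=1.95197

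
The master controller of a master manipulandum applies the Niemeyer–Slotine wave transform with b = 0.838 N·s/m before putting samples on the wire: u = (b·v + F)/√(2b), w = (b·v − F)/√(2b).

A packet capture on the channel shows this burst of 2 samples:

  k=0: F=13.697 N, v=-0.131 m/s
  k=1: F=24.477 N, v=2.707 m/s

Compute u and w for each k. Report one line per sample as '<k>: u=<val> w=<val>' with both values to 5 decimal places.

k=0: b·v=0.838×(-0.131)=-0.10978; √(2b)=1.29460; u=(-0.10978+13.697)/1.29460=10.49527, w=(-0.10978−13.697)/1.29460=-10.66486
k=1: b·v=0.838×2.707=2.26847; √(2b)=1.29460; u=(2.26847+24.477)/1.29460=20.65918, w=(2.26847−24.477)/1.29460=-17.15469

0: u=10.49527 w=-10.66486
1: u=20.65918 w=-17.15469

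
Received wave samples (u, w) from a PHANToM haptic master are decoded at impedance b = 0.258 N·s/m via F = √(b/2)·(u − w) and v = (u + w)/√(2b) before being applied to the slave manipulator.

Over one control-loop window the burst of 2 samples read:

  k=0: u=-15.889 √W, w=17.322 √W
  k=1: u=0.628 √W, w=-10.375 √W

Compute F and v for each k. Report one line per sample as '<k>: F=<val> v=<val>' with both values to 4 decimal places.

0: F=-11.9283 v=1.9949
1: F=3.9519 v=-13.5689

k=0: u−w=-33.2110, u+w=1.4330; √(b/2)=0.3592, √(2b)=0.7183; F=0.3592×(-33.211)=-11.9283, v=1.4330/0.7183=1.9949
k=1: u−w=11.0030, u+w=-9.7470; √(b/2)=0.3592, √(2b)=0.7183; F=0.3592×11.003=3.9519, v=-9.7470/0.7183=-13.5689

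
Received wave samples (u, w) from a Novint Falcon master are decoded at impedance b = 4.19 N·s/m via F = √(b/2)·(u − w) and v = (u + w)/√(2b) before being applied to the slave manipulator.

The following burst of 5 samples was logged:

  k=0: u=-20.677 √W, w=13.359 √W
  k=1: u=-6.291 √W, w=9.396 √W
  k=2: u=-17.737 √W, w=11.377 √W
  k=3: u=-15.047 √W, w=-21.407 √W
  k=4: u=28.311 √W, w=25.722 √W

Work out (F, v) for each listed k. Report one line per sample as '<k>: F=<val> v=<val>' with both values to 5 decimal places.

k=0: u−w=-34.03600, u+w=-7.31800; √(b/2)=1.44741, √(2b)=2.89482; F=1.44741×(-34.036)=-49.26410, v=-7.31800/2.89482=-2.52796
k=1: u−w=-15.68700, u+w=3.10500; √(b/2)=1.44741, √(2b)=2.89482; F=1.44741×(-15.687)=-22.70554, v=3.10500/2.89482=1.07260
k=2: u−w=-29.11400, u+w=-6.36000; √(b/2)=1.44741, √(2b)=2.89482; F=1.44741×(-29.114)=-42.13994, v=-6.36000/2.89482=-2.19703
k=3: u−w=6.36000, u+w=-36.45400; √(b/2)=1.44741, √(2b)=2.89482; F=1.44741×6.36=9.20554, v=-36.45400/2.89482=-12.59283
k=4: u−w=2.58900, u+w=54.03300; √(b/2)=1.44741, √(2b)=2.89482; F=1.44741×2.589=3.74735, v=54.03300/2.89482=18.66539

0: F=-49.26410 v=-2.52796
1: F=-22.70554 v=1.07260
2: F=-42.13994 v=-2.19703
3: F=9.20554 v=-12.59283
4: F=3.74735 v=18.66539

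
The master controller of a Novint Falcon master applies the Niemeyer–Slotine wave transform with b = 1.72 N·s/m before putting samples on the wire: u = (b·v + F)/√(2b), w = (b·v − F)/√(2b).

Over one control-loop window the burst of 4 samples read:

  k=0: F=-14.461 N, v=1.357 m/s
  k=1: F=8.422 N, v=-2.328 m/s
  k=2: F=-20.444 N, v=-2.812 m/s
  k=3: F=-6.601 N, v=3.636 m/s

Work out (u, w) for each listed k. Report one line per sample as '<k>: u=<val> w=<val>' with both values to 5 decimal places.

0: u=-6.53842 w=9.05528
1: u=2.38194 w=-6.69974
2: u=-13.63041 w=8.41492
3: u=-0.18713 w=6.93091

k=0: b·v=1.72×1.357=2.33404; √(2b)=1.85472; u=(2.33404+(-14.461))/1.85472=-6.53842, w=(2.33404−(-14.461))/1.85472=9.05528
k=1: b·v=1.72×(-2.328)=-4.00416; √(2b)=1.85472; u=(-4.00416+8.422)/1.85472=2.38194, w=(-4.00416−8.422)/1.85472=-6.69974
k=2: b·v=1.72×(-2.812)=-4.83664; √(2b)=1.85472; u=(-4.83664+(-20.444))/1.85472=-13.63041, w=(-4.83664−(-20.444))/1.85472=8.41492
k=3: b·v=1.72×3.636=6.25392; √(2b)=1.85472; u=(6.25392+(-6.601))/1.85472=-0.18713, w=(6.25392−(-6.601))/1.85472=6.93091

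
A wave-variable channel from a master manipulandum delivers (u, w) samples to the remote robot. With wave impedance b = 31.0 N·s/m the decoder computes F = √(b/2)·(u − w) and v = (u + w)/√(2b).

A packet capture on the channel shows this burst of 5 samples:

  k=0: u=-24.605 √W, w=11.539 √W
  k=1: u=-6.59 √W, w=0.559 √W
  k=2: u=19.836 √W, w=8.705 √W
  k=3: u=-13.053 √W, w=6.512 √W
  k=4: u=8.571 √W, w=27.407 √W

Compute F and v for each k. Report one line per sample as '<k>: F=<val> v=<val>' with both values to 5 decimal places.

k=0: u−w=-36.14400, u+w=-13.06600; √(b/2)=3.93700, √(2b)=7.87401; F=3.93700×(-36.144)=-142.29907, v=-13.06600/7.87401=-1.65938
k=1: u−w=-7.14900, u+w=-6.03100; √(b/2)=3.93700, √(2b)=7.87401; F=3.93700×(-7.149)=-28.14564, v=-6.03100/7.87401=-0.76594
k=2: u−w=11.13100, u+w=28.54100; √(b/2)=3.93700, √(2b)=7.87401; F=3.93700×11.131=43.82279, v=28.54100/7.87401=3.62471
k=3: u−w=-19.56500, u+w=-6.54100; √(b/2)=3.93700, √(2b)=7.87401; F=3.93700×(-19.565)=-77.02748, v=-6.54100/7.87401=-0.83071
k=4: u−w=-18.83600, u+w=35.97800; √(b/2)=3.93700, √(2b)=7.87401; F=3.93700×(-18.836)=-74.15741, v=35.97800/7.87401=4.56921

0: F=-142.29907 v=-1.65938
1: F=-28.14564 v=-0.76594
2: F=43.82279 v=3.62471
3: F=-77.02748 v=-0.83071
4: F=-74.15741 v=4.56921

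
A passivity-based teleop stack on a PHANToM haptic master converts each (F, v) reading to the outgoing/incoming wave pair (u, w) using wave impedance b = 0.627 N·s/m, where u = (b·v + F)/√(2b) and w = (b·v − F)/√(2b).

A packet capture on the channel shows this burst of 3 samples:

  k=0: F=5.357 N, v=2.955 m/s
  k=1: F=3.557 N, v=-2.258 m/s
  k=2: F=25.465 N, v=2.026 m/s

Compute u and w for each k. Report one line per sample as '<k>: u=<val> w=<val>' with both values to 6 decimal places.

0: u=6.438335 w=-3.129262
1: u=1.912121 w=-4.440678
2: u=23.874612 w=-21.605854

k=0: b·v=0.627×2.955=1.852785; √(2b)=1.119821; u=(1.852785+5.357)/1.119821=6.438335, w=(1.852785−5.357)/1.119821=-3.129262
k=1: b·v=0.627×(-2.258)=-1.415766; √(2b)=1.119821; u=(-1.415766+3.557)/1.119821=1.912121, w=(-1.415766−3.557)/1.119821=-4.440678
k=2: b·v=0.627×2.026=1.270302; √(2b)=1.119821; u=(1.270302+25.465)/1.119821=23.874612, w=(1.270302−25.465)/1.119821=-21.605854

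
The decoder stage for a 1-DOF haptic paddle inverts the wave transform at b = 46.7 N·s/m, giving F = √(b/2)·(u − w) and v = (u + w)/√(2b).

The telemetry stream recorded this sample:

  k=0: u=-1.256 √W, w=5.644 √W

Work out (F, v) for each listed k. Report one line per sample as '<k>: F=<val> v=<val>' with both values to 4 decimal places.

k=0: u−w=-6.9000, u+w=4.3880; √(b/2)=4.8322, √(2b)=9.6644; F=4.8322×(-6.9)=-33.3421, v=4.3880/9.6644=0.4540

0: F=-33.3421 v=0.4540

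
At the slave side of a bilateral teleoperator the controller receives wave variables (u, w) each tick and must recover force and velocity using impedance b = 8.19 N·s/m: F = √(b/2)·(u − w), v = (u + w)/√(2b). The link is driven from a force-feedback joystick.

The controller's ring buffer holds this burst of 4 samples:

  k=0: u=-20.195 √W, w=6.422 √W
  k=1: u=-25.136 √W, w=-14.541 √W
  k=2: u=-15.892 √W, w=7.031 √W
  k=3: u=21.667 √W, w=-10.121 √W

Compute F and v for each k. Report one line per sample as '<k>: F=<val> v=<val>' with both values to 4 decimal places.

0: F=-53.8624 v=-3.4031
1: F=-21.4402 v=-9.8035
2: F=-46.3872 v=-2.1894
3: F=64.3265 v=2.8528

k=0: u−w=-26.6170, u+w=-13.7730; √(b/2)=2.0236, √(2b)=4.0472; F=2.0236×(-26.617)=-53.8624, v=-13.7730/4.0472=-3.4031
k=1: u−w=-10.5950, u+w=-39.6770; √(b/2)=2.0236, √(2b)=4.0472; F=2.0236×(-10.595)=-21.4402, v=-39.6770/4.0472=-9.8035
k=2: u−w=-22.9230, u+w=-8.8610; √(b/2)=2.0236, √(2b)=4.0472; F=2.0236×(-22.923)=-46.3872, v=-8.8610/4.0472=-2.1894
k=3: u−w=31.7880, u+w=11.5460; √(b/2)=2.0236, √(2b)=4.0472; F=2.0236×31.788=64.3265, v=11.5460/4.0472=2.8528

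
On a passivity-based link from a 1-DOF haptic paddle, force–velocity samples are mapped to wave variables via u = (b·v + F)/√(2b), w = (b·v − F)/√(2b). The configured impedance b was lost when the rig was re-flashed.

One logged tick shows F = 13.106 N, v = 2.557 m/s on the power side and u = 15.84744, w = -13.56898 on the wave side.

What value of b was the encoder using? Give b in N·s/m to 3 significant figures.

b = 0.397 N·s/m

u + w = 2.27846;  u + w = √(2b)·v, so √(2b) = 2.27846/2.557 = 0.89107.
b = (√(2b))²/2 = 0.79400/2 = 0.39700.
(Check via u − w = 2F/√(2b): u − w = 29.41642, 2F/√(2b) = 29.41640.)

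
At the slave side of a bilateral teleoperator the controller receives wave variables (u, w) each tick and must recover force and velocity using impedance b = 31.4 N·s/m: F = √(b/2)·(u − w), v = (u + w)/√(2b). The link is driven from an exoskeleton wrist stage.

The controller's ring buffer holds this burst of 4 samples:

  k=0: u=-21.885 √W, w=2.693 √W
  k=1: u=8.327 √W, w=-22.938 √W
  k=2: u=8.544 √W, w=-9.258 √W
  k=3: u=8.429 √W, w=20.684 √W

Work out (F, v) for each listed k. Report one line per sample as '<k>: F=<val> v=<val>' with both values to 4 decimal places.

k=0: u−w=-24.5780, u+w=-19.1920; √(b/2)=3.9623, √(2b)=7.9246; F=3.9623×(-24.578)=-97.3860, v=-19.1920/7.9246=-2.4218
k=1: u−w=31.2650, u+w=-14.6110; √(b/2)=3.9623, √(2b)=7.9246; F=3.9623×31.265=123.8820, v=-14.6110/7.9246=-1.8437
k=2: u−w=17.8020, u+w=-0.7140; √(b/2)=3.9623, √(2b)=7.9246; F=3.9623×17.802=70.5373, v=-0.7140/7.9246=-0.0901
k=3: u−w=-12.2550, u+w=29.1130; √(b/2)=3.9623, √(2b)=7.9246; F=3.9623×(-12.255)=-48.5583, v=29.1130/7.9246=3.6737

0: F=-97.3860 v=-2.4218
1: F=123.8820 v=-1.8437
2: F=70.5373 v=-0.0901
3: F=-48.5583 v=3.6737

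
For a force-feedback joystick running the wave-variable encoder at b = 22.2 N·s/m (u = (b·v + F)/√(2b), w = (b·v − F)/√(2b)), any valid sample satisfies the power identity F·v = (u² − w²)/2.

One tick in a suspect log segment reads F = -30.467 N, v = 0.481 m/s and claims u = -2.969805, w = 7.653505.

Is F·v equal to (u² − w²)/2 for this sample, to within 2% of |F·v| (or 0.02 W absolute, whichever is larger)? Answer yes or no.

no

F·v = (-30.467)×0.481 = -14.654627 W.
(u² − w²)/2 = (8.819742 − 58.576139)/2 = -24.878199 W.
|Δ| = 10.223572;  2% of max(1, |F·v|) = 0.293093.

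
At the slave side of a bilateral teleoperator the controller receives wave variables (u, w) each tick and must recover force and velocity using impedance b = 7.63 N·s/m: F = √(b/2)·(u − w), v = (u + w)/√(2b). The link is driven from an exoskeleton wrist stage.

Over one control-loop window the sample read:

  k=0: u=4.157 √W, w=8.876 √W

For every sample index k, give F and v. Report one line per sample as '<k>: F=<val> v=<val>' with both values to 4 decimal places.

0: F=-9.2172 v=3.3363

k=0: u−w=-4.7190, u+w=13.0330; √(b/2)=1.9532, √(2b)=3.9064; F=1.9532×(-4.719)=-9.2172, v=13.0330/3.9064=3.3363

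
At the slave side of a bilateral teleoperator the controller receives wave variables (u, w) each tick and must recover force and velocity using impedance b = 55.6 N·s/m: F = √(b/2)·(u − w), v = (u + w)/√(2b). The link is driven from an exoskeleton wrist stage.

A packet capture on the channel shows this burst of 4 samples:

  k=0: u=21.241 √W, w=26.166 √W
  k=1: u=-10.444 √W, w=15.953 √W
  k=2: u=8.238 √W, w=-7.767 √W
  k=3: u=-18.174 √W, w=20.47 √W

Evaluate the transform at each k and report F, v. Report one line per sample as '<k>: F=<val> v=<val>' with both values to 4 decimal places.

k=0: u−w=-4.9250, u+w=47.4070; √(b/2)=5.2726, √(2b)=10.5451; F=5.2726×(-4.925)=-25.9674, v=47.4070/10.5451=4.4956
k=1: u−w=-26.3970, u+w=5.5090; √(b/2)=5.2726, √(2b)=10.5451; F=5.2726×(-26.397)=-139.1800, v=5.5090/10.5451=0.5224
k=2: u−w=16.0050, u+w=0.4710; √(b/2)=5.2726, √(2b)=10.5451; F=5.2726×16.005=84.3875, v=0.4710/10.5451=0.0447
k=3: u−w=-38.6440, u+w=2.2960; √(b/2)=5.2726, √(2b)=10.5451; F=5.2726×(-38.644)=-203.7532, v=2.2960/10.5451=0.2177

0: F=-25.9674 v=4.4956
1: F=-139.1800 v=0.5224
2: F=84.3875 v=0.0447
3: F=-203.7532 v=0.2177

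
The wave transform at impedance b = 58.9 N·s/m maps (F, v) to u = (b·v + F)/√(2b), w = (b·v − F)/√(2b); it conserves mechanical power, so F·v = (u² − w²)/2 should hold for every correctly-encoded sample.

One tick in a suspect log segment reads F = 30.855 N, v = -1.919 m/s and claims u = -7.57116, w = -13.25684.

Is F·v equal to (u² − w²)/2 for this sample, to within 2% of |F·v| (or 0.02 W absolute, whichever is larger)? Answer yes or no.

F·v = 30.855×(-1.919) = -59.21075 W.
(u² − w²)/2 = (57.32246 − 175.74381)/2 = -59.21067 W.
|Δ| = 0.00007;  2% of max(1, |F·v|) = 1.18421.

yes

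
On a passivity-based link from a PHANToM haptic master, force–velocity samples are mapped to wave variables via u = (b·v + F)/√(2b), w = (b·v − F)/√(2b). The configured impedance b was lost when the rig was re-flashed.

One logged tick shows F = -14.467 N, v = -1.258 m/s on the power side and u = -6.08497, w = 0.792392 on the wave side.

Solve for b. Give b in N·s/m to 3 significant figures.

b = 8.85 N·s/m

u + w = -5.292578;  u + w = √(2b)·v, so √(2b) = -5.292578/(-1.258) = 4.207137.
b = (√(2b))²/2 = 17.699999/2 = 8.850000.
(Check via u − w = 2F/√(2b): u − w = -6.877362, 2F/√(2b) = -6.877361.)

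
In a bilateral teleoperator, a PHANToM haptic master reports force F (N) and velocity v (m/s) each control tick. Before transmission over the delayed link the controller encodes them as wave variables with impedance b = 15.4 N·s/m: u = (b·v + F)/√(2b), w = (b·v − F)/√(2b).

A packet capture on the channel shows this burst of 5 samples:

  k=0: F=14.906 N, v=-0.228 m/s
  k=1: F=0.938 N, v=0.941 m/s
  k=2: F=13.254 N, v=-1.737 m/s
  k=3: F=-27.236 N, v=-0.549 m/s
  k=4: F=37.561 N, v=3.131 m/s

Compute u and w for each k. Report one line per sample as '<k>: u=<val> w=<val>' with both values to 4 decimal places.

k=0: b·v=15.4×(-0.228)=-3.5112; √(2b)=5.5498; u=(-3.5112+14.906)/5.5498=2.0532, w=(-3.5112−14.906)/5.5498=-3.3185
k=1: b·v=15.4×0.941=14.4914; √(2b)=5.5498; u=(14.4914+0.938)/5.5498=2.7802, w=(14.4914−0.938)/5.5498=2.4422
k=2: b·v=15.4×(-1.737)=-26.7498; √(2b)=5.5498; u=(-26.7498+13.254)/5.5498=-2.4318, w=(-26.7498−13.254)/5.5498=-7.2082
k=3: b·v=15.4×(-0.549)=-8.4546; √(2b)=5.5498; u=(-8.4546+(-27.236))/5.5498=-6.4310, w=(-8.4546−(-27.236))/5.5498=3.3842
k=4: b·v=15.4×3.131=48.2174; √(2b)=5.5498; u=(48.2174+37.561)/5.5498=15.4562, w=(48.2174−37.561)/5.5498=1.9201

0: u=2.0532 w=-3.3185
1: u=2.7802 w=2.4422
2: u=-2.4318 w=-7.2082
3: u=-6.4310 w=3.3842
4: u=15.4562 w=1.9201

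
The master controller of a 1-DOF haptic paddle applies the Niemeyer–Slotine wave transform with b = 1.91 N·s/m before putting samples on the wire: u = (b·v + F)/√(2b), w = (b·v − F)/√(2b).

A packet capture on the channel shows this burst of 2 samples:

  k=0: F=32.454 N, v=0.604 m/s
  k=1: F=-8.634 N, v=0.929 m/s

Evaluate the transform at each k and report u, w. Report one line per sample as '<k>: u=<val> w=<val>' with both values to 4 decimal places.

k=0: b·v=1.91×0.604=1.1536; √(2b)=1.9545; u=(1.1536+32.454)/1.9545=17.1952, w=(1.1536−32.454)/1.9545=-16.0147
k=1: b·v=1.91×0.929=1.7744; √(2b)=1.9545; u=(1.7744+(-8.634))/1.9545=-3.5097, w=(1.7744−(-8.634))/1.9545=5.3254

0: u=17.1952 w=-16.0147
1: u=-3.5097 w=5.3254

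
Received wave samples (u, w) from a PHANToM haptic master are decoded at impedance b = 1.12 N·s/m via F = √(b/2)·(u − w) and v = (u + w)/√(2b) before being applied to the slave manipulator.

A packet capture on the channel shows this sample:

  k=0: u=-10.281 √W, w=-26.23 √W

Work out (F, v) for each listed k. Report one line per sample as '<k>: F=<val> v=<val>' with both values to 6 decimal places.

0: F=11.935139 v=-24.394938

k=0: u−w=15.949000, u+w=-36.511000; √(b/2)=0.748331, √(2b)=1.496663; F=0.748331×15.949=11.935139, v=-36.511000/1.496663=-24.394938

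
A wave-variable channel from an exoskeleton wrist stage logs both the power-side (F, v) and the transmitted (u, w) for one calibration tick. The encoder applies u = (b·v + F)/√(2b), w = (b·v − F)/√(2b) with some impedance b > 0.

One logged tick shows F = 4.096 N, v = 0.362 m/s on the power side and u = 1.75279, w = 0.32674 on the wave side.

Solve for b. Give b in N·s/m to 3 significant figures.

u + w = 2.0795;  u + w = √(2b)·v, so √(2b) = 2.0795/0.362 = 5.7446.
b = (√(2b))²/2 = 32.9999/2 = 16.5000.
(Check via u − w = 2F/√(2b): u − w = 1.4261, 2F/√(2b) = 1.4260.)

b = 16.5 N·s/m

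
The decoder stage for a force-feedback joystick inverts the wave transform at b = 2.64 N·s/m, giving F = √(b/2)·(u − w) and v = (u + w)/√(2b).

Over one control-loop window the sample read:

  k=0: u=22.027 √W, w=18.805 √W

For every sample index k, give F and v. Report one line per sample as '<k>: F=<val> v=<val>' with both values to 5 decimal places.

k=0: u−w=3.22200, u+w=40.83200; √(b/2)=1.14891, √(2b)=2.29783; F=1.14891×3.222=3.70180, v=40.83200/2.29783=17.76985

0: F=3.70180 v=17.76985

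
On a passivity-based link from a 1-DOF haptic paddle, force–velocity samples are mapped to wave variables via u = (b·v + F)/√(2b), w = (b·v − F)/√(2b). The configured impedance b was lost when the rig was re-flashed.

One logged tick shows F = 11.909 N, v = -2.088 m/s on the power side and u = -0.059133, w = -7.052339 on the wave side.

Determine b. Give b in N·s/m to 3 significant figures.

b = 5.8 N·s/m

u + w = -7.111472;  u + w = √(2b)·v, so √(2b) = -7.111472/(-2.088) = 3.405877.
b = (√(2b))²/2 = 11.600001/2 = 5.800000.
(Check via u − w = 2F/√(2b): u − w = 6.993206, 2F/√(2b) = 6.993205.)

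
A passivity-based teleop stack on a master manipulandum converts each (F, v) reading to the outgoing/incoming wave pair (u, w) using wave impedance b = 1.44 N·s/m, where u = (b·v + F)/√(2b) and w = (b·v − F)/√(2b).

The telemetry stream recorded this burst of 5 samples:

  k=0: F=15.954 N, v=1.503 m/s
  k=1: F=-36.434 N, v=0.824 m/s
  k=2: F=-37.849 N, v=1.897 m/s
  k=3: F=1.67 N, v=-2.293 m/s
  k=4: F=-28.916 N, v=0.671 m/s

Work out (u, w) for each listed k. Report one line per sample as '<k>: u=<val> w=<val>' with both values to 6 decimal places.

0: u=10.676322 w=-8.125647
1: u=-20.769753 w=22.168128
2: u=-20.693079 w=23.912395
3: u=-0.961618 w=-2.929732
4: u=-16.469554 w=17.608279

k=0: b·v=1.44×1.503=2.164320; √(2b)=1.697056; u=(2.164320+15.954)/1.697056=10.676322, w=(2.164320−15.954)/1.697056=-8.125647
k=1: b·v=1.44×0.824=1.186560; √(2b)=1.697056; u=(1.186560+(-36.434))/1.697056=-20.769753, w=(1.186560−(-36.434))/1.697056=22.168128
k=2: b·v=1.44×1.897=2.731680; √(2b)=1.697056; u=(2.731680+(-37.849))/1.697056=-20.693079, w=(2.731680−(-37.849))/1.697056=23.912395
k=3: b·v=1.44×(-2.293)=-3.301920; √(2b)=1.697056; u=(-3.301920+1.67)/1.697056=-0.961618, w=(-3.301920−1.67)/1.697056=-2.929732
k=4: b·v=1.44×0.671=0.966240; √(2b)=1.697056; u=(0.966240+(-28.916))/1.697056=-16.469554, w=(0.966240−(-28.916))/1.697056=17.608279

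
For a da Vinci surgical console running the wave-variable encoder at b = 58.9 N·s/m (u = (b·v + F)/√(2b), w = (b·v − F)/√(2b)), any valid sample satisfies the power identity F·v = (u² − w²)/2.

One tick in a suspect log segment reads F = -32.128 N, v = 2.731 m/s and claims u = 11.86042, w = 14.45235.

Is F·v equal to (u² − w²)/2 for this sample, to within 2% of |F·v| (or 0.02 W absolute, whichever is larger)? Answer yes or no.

F·v = (-32.128)×2.731 = -87.7416 W.
(u² − w²)/2 = (140.6696 − 208.8704)/2 = -34.1004 W.
|Δ| = 53.6411;  2% of max(1, |F·v|) = 1.7548.

no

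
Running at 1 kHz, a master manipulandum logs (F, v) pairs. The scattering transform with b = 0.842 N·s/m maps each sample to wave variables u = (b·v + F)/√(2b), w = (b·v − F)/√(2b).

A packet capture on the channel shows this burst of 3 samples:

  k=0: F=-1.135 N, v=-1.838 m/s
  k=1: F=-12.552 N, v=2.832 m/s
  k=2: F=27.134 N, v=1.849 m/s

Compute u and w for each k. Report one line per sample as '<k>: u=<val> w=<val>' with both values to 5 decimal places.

k=0: b·v=0.842×(-1.838)=-1.54760; √(2b)=1.29769; u=(-1.54760+(-1.135))/1.29769=-2.06721, w=(-1.54760−(-1.135))/1.29769=-0.31795
k=1: b·v=0.842×2.832=2.38454; √(2b)=1.29769; u=(2.38454+(-12.552))/1.29769=-7.83504, w=(2.38454−(-12.552))/1.29769=11.51010
k=2: b·v=0.842×1.849=1.55686; √(2b)=1.29769; u=(1.55686+27.134)/1.29769=22.10917, w=(1.55686−27.134)/1.29769=-19.70974

0: u=-2.06721 w=-0.31795
1: u=-7.83504 w=11.51010
2: u=22.10917 w=-19.70974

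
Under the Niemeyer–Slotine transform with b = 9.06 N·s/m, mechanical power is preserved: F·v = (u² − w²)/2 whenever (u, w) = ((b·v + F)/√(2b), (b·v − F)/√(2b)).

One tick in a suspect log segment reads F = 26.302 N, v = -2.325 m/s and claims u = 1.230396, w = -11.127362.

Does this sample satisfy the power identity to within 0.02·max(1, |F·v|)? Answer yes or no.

F·v = 26.302×(-2.325) = -61.152150 W.
(u² − w²)/2 = (1.513874 − 123.818185)/2 = -61.152155 W.
|Δ| = 0.000005;  2% of max(1, |F·v|) = 1.223043.

yes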